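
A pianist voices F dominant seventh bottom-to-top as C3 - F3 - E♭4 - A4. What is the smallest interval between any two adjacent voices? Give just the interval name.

Adjacent intervals: C3→F3 = perfect fourth; F3→E♭4 = minor seventh; E♭4→A4 = augmented fourth.
The smallest is C3 to F3, a perfect fourth (5 semitones).

perfect 4th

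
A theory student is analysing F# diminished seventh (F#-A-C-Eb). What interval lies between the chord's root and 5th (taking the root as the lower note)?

That puts F# below C.
5 letter names make it a fifth; at 6 semitones (a half step narrower than perfect) the quality is diminished.

d5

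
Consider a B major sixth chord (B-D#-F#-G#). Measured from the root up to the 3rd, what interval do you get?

So we need the interval from B up to D#.
From B to D# is 4 semitones, exactly the major third.

major 3rd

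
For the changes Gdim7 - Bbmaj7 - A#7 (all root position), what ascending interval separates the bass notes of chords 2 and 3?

augmented seventh

The roots are Bb and A#.
7 letter names make it a seventh; at 12 semitones (a half step wider than major) the quality is augmented.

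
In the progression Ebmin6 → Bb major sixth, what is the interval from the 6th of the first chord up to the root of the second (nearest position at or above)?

minor 7th

Ebmin6 has C as its 6th, and Bb major sixth has Bb as its root.
From C to Bb: 10 semitones over a seventh = minor.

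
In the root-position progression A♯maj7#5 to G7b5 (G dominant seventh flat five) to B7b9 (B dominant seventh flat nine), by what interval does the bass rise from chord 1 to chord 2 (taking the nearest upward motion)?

The roots are A♯ and G.
7 letter names make it a seventh; at 9 semitones (a whole step narrower than major) the quality is diminished.

d7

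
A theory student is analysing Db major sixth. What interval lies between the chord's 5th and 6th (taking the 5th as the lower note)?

major second

Db6 (Db major sixth) is spelled Db, F, Ab, Bb.
That puts Ab below Bb.
Counting 2 letters and 2 half steps from Ab gives a major second.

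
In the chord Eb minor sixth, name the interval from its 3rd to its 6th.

Eb minor sixth: Eb-Gb-Bb-C.
That puts Gb below C.
4 letter names make it a fourth; at 6 semitones (a half step wider than perfect) the quality is augmented.

augmented fourth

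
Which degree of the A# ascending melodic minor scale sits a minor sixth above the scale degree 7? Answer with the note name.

The scale is A# B# C# D# E# F## G##.
The scale degree 7 is G##; a minor sixth above that is E# — scale degree 5.

E#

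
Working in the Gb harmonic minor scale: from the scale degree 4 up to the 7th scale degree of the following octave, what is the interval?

augmented 11th

Spelling the Gb harmonic minor scale: Gb Ab Bbb Cb Db Ebb F.
That puts Cb below F.
From Cb to F: 18 semitones over an eleventh = augmented.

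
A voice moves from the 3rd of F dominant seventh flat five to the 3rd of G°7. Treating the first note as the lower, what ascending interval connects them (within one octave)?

minor second

F dominant seventh flat five has A as its 3rd, and G°7 has Bb as its 3rd.
A up to Bb is 1 semitone, a half step narrower than a major second, so the interval is minor.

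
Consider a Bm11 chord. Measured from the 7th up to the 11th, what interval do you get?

Spelling the chord: B–D–F#–A–C#–E.
So we need the interval from A up to E.
A up to E spans 5 letter names and 7 semitones — a perfect fifth.

P5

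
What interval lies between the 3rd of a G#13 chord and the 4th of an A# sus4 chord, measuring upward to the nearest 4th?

G#13 has B# as its 3rd, and A# sus4 has D# as its 4th.
From B# to D#: 3 semitones over a third = minor.

minor third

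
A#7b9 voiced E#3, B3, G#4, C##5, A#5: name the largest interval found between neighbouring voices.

Adjacent intervals: E#3→B3 = diminished fifth; B3→G#4 = major sixth; G#4→C##5 = augmented fourth; C##5→A#5 = minor sixth.
The largest is B3 to G#4, a major sixth (9 semitones).

major sixth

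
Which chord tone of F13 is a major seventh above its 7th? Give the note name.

F13 (F dominant thirteenth): F A C Eb G D.
The 7th is Eb. A major seventh above Eb is D.
D is the chord's 13th.

D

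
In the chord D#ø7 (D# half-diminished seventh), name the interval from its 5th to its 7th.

D#m7b5 is spelled D#–F#–A–C#.
The 5th is A and the 7th is C#.
From A to C# is 4 semitones, exactly the major third.

major 3rd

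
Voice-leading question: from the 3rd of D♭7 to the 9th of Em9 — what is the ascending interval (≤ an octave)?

D♭7 has F as its 3rd, and Em9 has F♯ as its 9th.
1 letter names make it a unison; at 1 semitone (a half step wider than perfect) the quality is augmented.

augmented unison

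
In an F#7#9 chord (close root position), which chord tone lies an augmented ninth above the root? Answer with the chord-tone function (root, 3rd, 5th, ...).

Spelling the chord: F# A# C# E G##.
The root is F#. An augmented ninth above F# is G##.
G## is the chord's 9th.

9th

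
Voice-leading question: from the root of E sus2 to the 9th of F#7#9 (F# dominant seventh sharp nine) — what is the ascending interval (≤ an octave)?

E sus2 has E as its root, and F#7#9 (F# dominant seventh sharp nine) has G## as its 9th.
From E to G##: 5 semitones over a third = augmented.

augmented third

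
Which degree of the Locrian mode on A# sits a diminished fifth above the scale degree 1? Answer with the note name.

The scale is A# B C# D# E F# G#.
The scale degree 1 is A#; a diminished fifth above that is E — scale degree 5.

E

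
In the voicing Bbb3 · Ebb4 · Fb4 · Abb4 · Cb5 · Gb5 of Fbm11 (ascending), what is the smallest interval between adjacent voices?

Adjacent intervals: Bbb3→Ebb4 = perfect fourth; Ebb4→Fb4 = major second; Fb4→Abb4 = minor third; Abb4→Cb5 = major third; Cb5→Gb5 = perfect fifth.
The smallest is Ebb4 to Fb4, a major second (2 semitones).

major second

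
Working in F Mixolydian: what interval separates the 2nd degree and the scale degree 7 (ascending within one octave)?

minor sixth

F mixolydian: F G A Bb C D Eb.
So we need the interval from G up to Eb.
From G to Eb: 8 semitones over a sixth = minor.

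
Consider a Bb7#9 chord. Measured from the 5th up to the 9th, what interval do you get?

augmented fifth

Bb7#9: Bb D F Ab C#.
5th = F; 9th = C#.
F up to C# is 8 semitones, a half step wider than a perfect fifth, so the interval is augmented.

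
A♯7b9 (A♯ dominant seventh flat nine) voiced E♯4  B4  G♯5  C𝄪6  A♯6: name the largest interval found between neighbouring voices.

M6

Adjacent intervals: E♯4→B4 = diminished fifth; B4→G♯5 = major sixth; G♯5→C𝄪6 = augmented fourth; C𝄪6→A♯6 = minor sixth.
The largest is B4 to G♯5, a major sixth (9 semitones).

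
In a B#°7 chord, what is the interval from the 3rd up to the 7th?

diminished fifth

B#°7 (B# diminished seventh) is spelled B#–D#–F#–A.
That puts D# below A.
From D# to A: 6 semitones over a fifth = diminished.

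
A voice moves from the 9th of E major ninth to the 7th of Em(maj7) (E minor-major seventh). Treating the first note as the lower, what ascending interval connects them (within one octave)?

E major ninth has F# as its 9th, and Em(maj7) (E minor-major seventh) has D# as its 7th.
From F# to D# is 9 semitones, exactly the major sixth.

major sixth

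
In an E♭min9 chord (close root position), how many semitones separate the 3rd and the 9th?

11

The chord tones of E♭min9 are E♭–G♭–B♭–D♭–F.
G♭ to F is a major seventh: 11 semitones.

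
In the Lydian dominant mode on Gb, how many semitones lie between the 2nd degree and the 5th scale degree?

The scale is Gb Ab Bb C Db Eb Fb.
Ab up to Db is a perfect fourth — 5 semitones.

5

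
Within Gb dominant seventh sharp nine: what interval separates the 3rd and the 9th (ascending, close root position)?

major seventh

Gb7#9 is spelled Gb–Bb–Db–Fb–A.
So we need the interval from Bb up to A.
Counting 7 letters and 11 half steps from Bb gives a major seventh.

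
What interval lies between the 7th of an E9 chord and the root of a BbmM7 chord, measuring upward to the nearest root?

minor sixth

E9 has D as its 7th, and BbmM7 has Bb as its root.
From D to Bb: 8 semitones over a sixth = minor.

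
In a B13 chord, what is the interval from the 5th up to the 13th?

The chord tones of B13 are B, D♯, F♯, A, C♯, G♯.
So we need the interval from F♯ up to G♯.
From F♯ to G♯ is 14 semitones, exactly the major ninth.

major ninth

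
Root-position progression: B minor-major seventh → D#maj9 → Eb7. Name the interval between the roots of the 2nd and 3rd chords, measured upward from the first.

The roots are D# and Eb.
From D# to Eb: 0 semitones over a second = diminished.

diminished 2nd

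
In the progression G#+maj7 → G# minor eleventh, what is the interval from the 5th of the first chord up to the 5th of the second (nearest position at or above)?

The 5th of G#+maj7 is D##; the 5th of G# minor eleventh is D#.
8 letter names make it an octave; at 11 semitones (a half step narrower than perfect) the quality is diminished.

d8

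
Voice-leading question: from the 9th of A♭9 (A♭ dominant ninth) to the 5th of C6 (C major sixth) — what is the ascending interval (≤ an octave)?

M6

A♭9 (A♭ dominant ninth) has B♭ as its 9th, and C6 (C major sixth) has G as its 5th.
B♭ up to G spans 6 letter names and 9 semitones — a major sixth.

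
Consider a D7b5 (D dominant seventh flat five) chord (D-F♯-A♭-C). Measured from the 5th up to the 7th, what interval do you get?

major third

The 5th is A♭ and the 7th is C.
Counting 3 letters and 4 half steps from A♭ gives a major third.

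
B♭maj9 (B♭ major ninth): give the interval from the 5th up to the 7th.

The chord tones of B♭maj9 (B♭ major ninth) are B♭ D F A C.
5th = F; 7th = A.
Counting 3 letters and 4 half steps from F gives a major third.

major third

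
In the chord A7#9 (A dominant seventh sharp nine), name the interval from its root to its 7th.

minor seventh

Spelling the chord: A-C#-E-G-B#.
That puts A below G.
From A to G: 10 semitones over a seventh = minor.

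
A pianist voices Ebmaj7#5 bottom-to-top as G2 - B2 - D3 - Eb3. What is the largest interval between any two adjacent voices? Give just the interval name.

Adjacent intervals: G2→B2 = major third; B2→D3 = minor third; D3→Eb3 = minor second.
The largest is G2 to B2, a major third (4 semitones).

major 3rd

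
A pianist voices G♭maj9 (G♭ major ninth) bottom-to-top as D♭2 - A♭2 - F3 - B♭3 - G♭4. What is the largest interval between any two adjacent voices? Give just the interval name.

major 6th

Adjacent intervals: D♭2→A♭2 = perfect fifth; A♭2→F3 = major sixth; F3→B♭3 = perfect fourth; B♭3→G♭4 = minor sixth.
The largest is A♭2 to F3, a major sixth (9 semitones).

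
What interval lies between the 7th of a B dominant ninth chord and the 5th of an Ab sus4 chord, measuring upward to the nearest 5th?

diminished fifth

The 7th of B dominant ninth is A; the 5th of Ab sus4 is Eb.
From A to Eb: 6 semitones over a fifth = diminished.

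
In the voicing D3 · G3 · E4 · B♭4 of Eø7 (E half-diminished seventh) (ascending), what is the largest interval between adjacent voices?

major sixth

Adjacent intervals: D3→G3 = perfect fourth; G3→E4 = major sixth; E4→B♭4 = diminished fifth.
The largest is G3 to E4, a major sixth (9 semitones).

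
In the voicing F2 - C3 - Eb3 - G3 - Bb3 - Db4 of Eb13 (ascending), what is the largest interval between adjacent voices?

Adjacent intervals: F2→C3 = perfect fifth; C3→Eb3 = minor third; Eb3→G3 = major third; G3→Bb3 = minor third; Bb3→Db4 = minor third.
The largest is F2 to C3, a perfect fifth (7 semitones).

perfect 5th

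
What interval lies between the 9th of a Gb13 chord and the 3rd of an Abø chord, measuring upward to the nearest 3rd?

minor third

Gb13 has Ab as its 9th, and Abø has Cb as its 3rd.
Ab up to Cb is 3 semitones, a half step narrower than a major third, so the interval is minor.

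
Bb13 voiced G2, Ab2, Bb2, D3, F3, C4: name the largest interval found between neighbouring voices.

Adjacent intervals: G2→Ab2 = minor second; Ab2→Bb2 = major second; Bb2→D3 = major third; D3→F3 = minor third; F3→C4 = perfect fifth.
The largest is F3 to C4, a perfect fifth (7 semitones).

perfect 5th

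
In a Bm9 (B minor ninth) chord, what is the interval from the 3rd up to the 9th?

Bmin9: B-D-F#-A-C#.
3rd = D; 9th = C#.
From D to C# is 11 semitones, exactly the major seventh.

major seventh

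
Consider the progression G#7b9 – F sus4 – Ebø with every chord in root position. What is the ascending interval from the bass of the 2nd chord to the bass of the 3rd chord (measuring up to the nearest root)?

The roots are F and Eb.
From F to Eb: 10 semitones over a seventh = minor.

minor seventh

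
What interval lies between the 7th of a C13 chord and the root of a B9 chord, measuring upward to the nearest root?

C13 has B♭ as its 7th, and B9 has B as its root.
B♭ up to B is 1 semitone, a half step wider than a perfect unison, so the interval is augmented.

A1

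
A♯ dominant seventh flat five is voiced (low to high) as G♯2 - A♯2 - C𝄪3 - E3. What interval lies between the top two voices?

Those voices are C𝄪3 and E3.
3 letter names make it a third; at 2 semitones (a whole step narrower than major) the quality is diminished.

d3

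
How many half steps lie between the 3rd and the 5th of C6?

3

The chord tones of C6 are C, E, G, A.
E to G is a minor third: 3 semitones.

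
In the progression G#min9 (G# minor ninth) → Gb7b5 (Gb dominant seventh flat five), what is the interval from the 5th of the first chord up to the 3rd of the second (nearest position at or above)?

The 5th of G#min9 (G# minor ninth) is D#; the 3rd of Gb7b5 (Gb dominant seventh flat five) is Bb.
6 letter names make it a sixth; at 7 semitones (a whole step narrower than major) the quality is diminished.

diminished sixth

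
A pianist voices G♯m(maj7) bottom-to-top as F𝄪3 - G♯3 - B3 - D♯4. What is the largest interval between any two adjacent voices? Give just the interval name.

Adjacent intervals: F𝄪3→G♯3 = minor second; G♯3→B3 = minor third; B3→D♯4 = major third.
The largest is B3 to D♯4, a major third (4 semitones).

major third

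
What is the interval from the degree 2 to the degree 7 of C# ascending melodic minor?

The scale runs C# D# E F# G# A# B#.
So we need the interval from D# up to B#.
From D# to B# is 9 semitones, exactly the major sixth.

M6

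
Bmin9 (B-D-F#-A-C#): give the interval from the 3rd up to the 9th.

3rd = D; 9th = C#.
From D to C# is 11 semitones, exactly the major seventh.

major seventh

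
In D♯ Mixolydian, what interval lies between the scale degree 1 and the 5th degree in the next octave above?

The scale runs D♯ E♯ F𝄪 G♯ A♯ B♯ C♯.
The scale degree 1 is D♯ and the scale degree 5 (up an octave) is A♯.
Counting 12 letters and 19 half steps from D♯ gives a perfect twelfth.

perfect twelfth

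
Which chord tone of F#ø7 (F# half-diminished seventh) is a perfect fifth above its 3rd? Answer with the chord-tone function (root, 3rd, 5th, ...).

F#ø: F#-A-C-E.
The 3rd is A. A perfect fifth above A is E.
E is the chord's 7th.

7th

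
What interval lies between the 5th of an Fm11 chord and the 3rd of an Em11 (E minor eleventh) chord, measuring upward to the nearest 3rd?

perfect fifth

Fm11 has C as its 5th, and Em11 (E minor eleventh) has G as its 3rd.
From C to G is 7 semitones, exactly the perfect fifth.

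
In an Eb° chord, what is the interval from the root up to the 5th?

Eb°: Eb, Gb, Bbb.
That puts Eb below Bbb.
Eb up to Bbb is 6 semitones, a half step narrower than a perfect fifth, so the interval is diminished.

diminished fifth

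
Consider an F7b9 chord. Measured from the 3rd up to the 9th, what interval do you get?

The chord tones of F7b9 are F-A-C-E♭-G♭.
3rd = A; 9th = G♭.
From A to G♭: 9 semitones over a seventh = diminished.

diminished 7th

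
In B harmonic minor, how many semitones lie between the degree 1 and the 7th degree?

The scale is B C# D E F# G A#.
B up to A# is a major seventh — 11 semitones.

11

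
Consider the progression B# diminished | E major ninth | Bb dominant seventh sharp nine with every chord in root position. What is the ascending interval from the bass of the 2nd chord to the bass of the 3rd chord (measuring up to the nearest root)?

The roots are E and Bb.
From E to Bb: 6 semitones over a fifth = diminished.

diminished fifth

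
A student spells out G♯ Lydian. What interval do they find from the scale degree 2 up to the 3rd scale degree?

G♯ lydian: G♯ A♯ B♯ C𝄪 D♯ E♯ F𝄪.
The scale degree 2 is A♯ and the 3rd degree is B♯.
A♯ up to B♯ spans 2 letter names and 2 semitones — a major second.

major 2nd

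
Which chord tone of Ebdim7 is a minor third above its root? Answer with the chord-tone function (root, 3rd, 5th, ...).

Spelling the chord: Eb Gb Bbb Dbb.
The root is Eb. A minor third above Eb is Gb.
Gb is the chord's 3rd.

3rd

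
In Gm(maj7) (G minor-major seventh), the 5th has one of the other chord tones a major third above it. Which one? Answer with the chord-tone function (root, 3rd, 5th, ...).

7th

GmM7 (G minor-major seventh) is spelled G–Bb–D–F#.
The 5th is D. A major third above D is F#.
F# is the chord's 7th.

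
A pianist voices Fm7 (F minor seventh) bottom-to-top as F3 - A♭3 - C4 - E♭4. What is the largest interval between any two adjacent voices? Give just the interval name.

Adjacent intervals: F3→A♭3 = minor third; A♭3→C4 = major third; C4→E♭4 = minor third.
The largest is A♭3 to C4, a major third (4 semitones).

major third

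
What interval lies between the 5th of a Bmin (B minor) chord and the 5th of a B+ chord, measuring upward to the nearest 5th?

augmented unison

The 5th of Bmin (B minor) is F#; the 5th of B+ is F##.
From F# to F##: 1 semitone over a unison = augmented.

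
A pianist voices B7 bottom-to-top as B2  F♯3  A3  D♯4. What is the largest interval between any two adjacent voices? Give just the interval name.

Adjacent intervals: B2→F♯3 = perfect fifth; F♯3→A3 = minor third; A3→D♯4 = augmented fourth.
The largest is B2 to F♯3, a perfect fifth (7 semitones).

P5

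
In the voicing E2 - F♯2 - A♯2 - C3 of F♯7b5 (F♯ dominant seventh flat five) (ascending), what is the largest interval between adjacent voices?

major 3rd

Adjacent intervals: E2→F♯2 = major second; F♯2→A♯2 = major third; A♯2→C3 = diminished third.
The largest is F♯2 to A♯2, a major third (4 semitones).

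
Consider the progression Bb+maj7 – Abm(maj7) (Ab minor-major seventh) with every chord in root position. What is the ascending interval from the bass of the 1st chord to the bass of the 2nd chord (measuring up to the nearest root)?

minor seventh

The roots are Bb and Ab.
Bb up to Ab is 10 semitones, a half step narrower than a major seventh, so the interval is minor.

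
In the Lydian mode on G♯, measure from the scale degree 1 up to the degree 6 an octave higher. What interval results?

major 13th

The scale runs G♯ A♯ B♯ C𝄪 D♯ E♯ F𝄪.
So we need the interval from G♯ up to E♯.
G♯ up to E♯ spans 13 letter names and 21 semitones — a major thirteenth.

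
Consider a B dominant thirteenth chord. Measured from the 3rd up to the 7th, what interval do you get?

diminished fifth

The chord tones of B13 are B-D#-F#-A-C#-G#.
3rd = D#; 7th = A.
From D# to A: 6 semitones over a fifth = diminished.
This 3–7 tritone is the characteristic tension at the heart of the dominant sound.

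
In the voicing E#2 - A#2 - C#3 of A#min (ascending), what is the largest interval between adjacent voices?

perfect fourth

Adjacent intervals: E#2→A#2 = perfect fourth; A#2→C#3 = minor third.
The largest is E#2 to A#2, a perfect fourth (5 semitones).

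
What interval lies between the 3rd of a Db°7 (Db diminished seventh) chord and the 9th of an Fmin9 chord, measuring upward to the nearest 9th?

The 3rd of Db°7 (Db diminished seventh) is Fb; the 9th of Fmin9 is G.
2 letter names make it a second; at 3 semitones (a half step wider than major) the quality is augmented.

augmented second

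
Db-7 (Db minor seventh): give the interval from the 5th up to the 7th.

The chord tones of Db minor seventh are Db-Fb-Ab-Cb.
The 5th is Ab and the 7th is Cb.
From Ab to Cb: 3 semitones over a third = minor.

minor third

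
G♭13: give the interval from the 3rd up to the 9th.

minor seventh

The chord tones of G♭13 are G♭-B♭-D♭-F♭-A♭-E♭.
That puts B♭ below A♭.
7 letter names make it a seventh; at 10 semitones (a half step narrower than major) the quality is minor.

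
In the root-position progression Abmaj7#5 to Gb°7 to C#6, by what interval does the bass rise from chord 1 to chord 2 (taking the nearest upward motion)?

minor seventh

The roots are Ab and Gb.
From Ab to Gb: 10 semitones over a seventh = minor.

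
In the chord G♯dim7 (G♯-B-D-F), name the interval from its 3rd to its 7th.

The 3rd is B and the 7th is F.
B up to F is 6 semitones, a half step narrower than a perfect fifth, so the interval is diminished.

diminished fifth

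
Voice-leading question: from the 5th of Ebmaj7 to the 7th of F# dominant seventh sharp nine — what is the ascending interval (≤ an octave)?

augmented fourth

The 5th of Ebmaj7 is Bb; the 7th of F# dominant seventh sharp nine is E.
Bb up to E is 6 semitones, a half step wider than a perfect fourth, so the interval is augmented.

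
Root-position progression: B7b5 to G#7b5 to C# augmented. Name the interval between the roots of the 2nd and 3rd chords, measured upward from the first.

The roots are G# and C#.
From G# to C# is 5 semitones, exactly the perfect fourth.

perfect fourth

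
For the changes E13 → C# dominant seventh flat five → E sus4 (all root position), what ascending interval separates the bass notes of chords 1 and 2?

The roots are E and C#.
E up to C# spans 6 letter names and 9 semitones — a major sixth.

major sixth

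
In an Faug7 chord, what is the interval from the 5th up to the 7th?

The chord tones of F7#5 (F augmented seventh) are F, A, C♯, E♭.
So we need the interval from C♯ up to E♭.
C♯ up to E♭ is 2 semitones, a whole step narrower than a major third, so the interval is diminished.

diminished third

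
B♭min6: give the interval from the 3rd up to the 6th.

The chord tones of B♭m6 (B♭ minor sixth) are B♭ D♭ F G.
The 3rd is D♭ and the 6th is G.
From D♭ to G: 6 semitones over a fourth = augmented.

augmented 4th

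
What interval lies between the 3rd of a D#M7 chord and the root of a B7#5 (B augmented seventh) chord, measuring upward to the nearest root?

D#M7 has F## as its 3rd, and B7#5 (B augmented seventh) has B as its root.
From F## to B: 4 semitones over a fourth = diminished.

diminished 4th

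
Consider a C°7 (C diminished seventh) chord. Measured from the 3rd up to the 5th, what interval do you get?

Spelling the chord: C Eb Gb Bbb.
3rd = Eb; 5th = Gb.
From Eb to Gb: 3 semitones over a third = minor.

minor third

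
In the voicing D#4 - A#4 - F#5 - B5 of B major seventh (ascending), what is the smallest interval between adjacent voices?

perfect 4th

Adjacent intervals: D#4→A#4 = perfect fifth; A#4→F#5 = minor sixth; F#5→B5 = perfect fourth.
The smallest is F#5 to B5, a perfect fourth (5 semitones).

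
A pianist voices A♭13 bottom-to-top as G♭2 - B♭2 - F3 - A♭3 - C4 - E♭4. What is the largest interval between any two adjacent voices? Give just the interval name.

Adjacent intervals: G♭2→B♭2 = major third; B♭2→F3 = perfect fifth; F3→A♭3 = minor third; A♭3→C4 = major third; C4→E♭4 = minor third.
The largest is B♭2 to F3, a perfect fifth (7 semitones).

perfect fifth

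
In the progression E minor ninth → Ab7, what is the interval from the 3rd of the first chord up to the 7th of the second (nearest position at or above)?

The 3rd of E minor ninth is G; the 7th of Ab7 is Gb.
From G to Gb: 11 semitones over an octave = diminished.

diminished octave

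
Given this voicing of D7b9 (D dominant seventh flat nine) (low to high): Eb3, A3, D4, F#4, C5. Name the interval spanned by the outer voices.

major 13th

The outer voices are Eb3 and C5.
Eb up to C spans 13 letter names and 21 semitones — a major thirteenth.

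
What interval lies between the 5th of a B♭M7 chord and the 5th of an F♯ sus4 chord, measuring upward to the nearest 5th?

The 5th of B♭M7 is F; the 5th of F♯ sus4 is C♯.
From F to C♯: 8 semitones over a fifth = augmented.

augmented fifth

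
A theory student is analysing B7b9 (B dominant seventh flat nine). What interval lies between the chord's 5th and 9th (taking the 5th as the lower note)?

diminished fifth

The chord tones of B7b9 (B dominant seventh flat nine) are B–D#–F#–A–C.
The 5th is F# and the 9th is C.
5 letter names make it a fifth; at 6 semitones (a half step narrower than perfect) the quality is diminished.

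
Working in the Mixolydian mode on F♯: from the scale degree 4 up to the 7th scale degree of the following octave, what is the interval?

The scale runs F♯ G♯ A♯ B C♯ D♯ E.
That puts B below E.
Counting 11 letters and 17 half steps from B gives a perfect eleventh.

P11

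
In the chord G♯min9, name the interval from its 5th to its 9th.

perfect fifth

Spelling the chord: G♯-B-D♯-F♯-A♯.
So we need the interval from D♯ up to A♯.
D♯ up to A♯ spans 5 letter names and 7 semitones — a perfect fifth.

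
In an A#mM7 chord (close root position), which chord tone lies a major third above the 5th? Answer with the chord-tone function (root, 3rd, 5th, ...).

A#m(maj7) is spelled A#, C#, E#, G##.
The 5th is E#. A major third above E# is G##.
G## is the chord's 7th.

7th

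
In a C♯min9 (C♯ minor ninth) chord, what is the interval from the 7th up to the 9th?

The chord tones of C♯min9 are C♯, E, G♯, B, D♯.
That puts B below D♯.
B up to D♯ spans 3 letter names and 4 semitones — a major third.

major third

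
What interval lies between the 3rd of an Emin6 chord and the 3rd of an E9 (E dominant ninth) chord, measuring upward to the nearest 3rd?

augmented 1st

The 3rd of Emin6 is G; the 3rd of E9 (E dominant ninth) is G#.
G up to G# is 1 semitone, a half step wider than a perfect unison, so the interval is augmented.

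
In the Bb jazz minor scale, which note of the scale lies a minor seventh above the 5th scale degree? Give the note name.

Eb

The scale is Bb C Db Eb F G A.
The 5th scale degree is F; a minor seventh above that is Eb — scale degree 4.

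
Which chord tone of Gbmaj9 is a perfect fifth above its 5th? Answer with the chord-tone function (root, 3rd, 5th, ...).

9th

Spelling the chord: Gb-Bb-Db-F-Ab.
The 5th is Db. A perfect fifth above Db is Ab.
Ab is the chord's 9th.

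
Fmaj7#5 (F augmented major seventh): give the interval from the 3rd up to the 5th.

The chord tones of F augmented major seventh are F–A–C♯–E.
3rd = A; 5th = C♯.
A up to C♯ spans 3 letter names and 4 semitones — a major third.

major 3rd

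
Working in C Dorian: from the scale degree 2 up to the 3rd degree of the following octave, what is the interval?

Spelling C Dorian: C D Eb F G A Bb.
That puts D below Eb.
D up to Eb is 13 semitones, a half step narrower than a major ninth, so the interval is minor.

minor 9th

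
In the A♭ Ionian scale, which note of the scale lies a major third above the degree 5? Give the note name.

G

The scale is A♭ B♭ C D♭ E♭ F G.
The degree 5 is E♭; a major third above that is G — scale degree 7.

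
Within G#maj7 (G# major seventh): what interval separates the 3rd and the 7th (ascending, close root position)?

The chord tones of G# major seventh are G#, B#, D#, F##.
So we need the interval from B# up to F##.
From B# to F## is 7 semitones, exactly the perfect fifth.

P5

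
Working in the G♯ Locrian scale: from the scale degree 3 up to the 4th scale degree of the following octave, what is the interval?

Spelling the G♯ Locrian scale: G♯ A B C♯ D E F♯.
So we need the interval from B up to C♯.
Counting 9 letters and 14 half steps from B gives a major ninth.

major ninth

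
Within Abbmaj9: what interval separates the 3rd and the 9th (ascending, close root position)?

minor seventh

Abbmaj9 is spelled Abb Cb Ebb Gb Bbb.
3rd = Cb; 9th = Bbb.
7 letter names make it a seventh; at 10 semitones (a half step narrower than major) the quality is minor.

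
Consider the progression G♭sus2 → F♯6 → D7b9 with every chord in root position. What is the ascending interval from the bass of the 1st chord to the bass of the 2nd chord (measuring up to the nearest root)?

The roots are G♭ and F♯.
G♭ up to F♯ is 12 semitones, a half step wider than a major seventh, so the interval is augmented.

augmented seventh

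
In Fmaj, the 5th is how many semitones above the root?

7

Fmaj is spelled F, A, C.
F to C is a perfect fifth: 7 semitones.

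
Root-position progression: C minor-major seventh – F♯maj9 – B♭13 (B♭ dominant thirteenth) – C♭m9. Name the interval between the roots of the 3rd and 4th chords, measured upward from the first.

The roots are B♭ and C♭.
From B♭ to C♭: 1 semitone over a second = minor.

minor 2nd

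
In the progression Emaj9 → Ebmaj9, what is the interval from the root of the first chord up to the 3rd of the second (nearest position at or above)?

The root of Emaj9 is E; the 3rd of Ebmaj9 is G.
3 letter names make it a third; at 3 semitones (a half step narrower than major) the quality is minor.

m3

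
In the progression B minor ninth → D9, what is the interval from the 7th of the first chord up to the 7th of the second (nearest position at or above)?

minor third

B minor ninth has A as its 7th, and D9 has C as its 7th.
3 letter names make it a third; at 3 semitones (a half step narrower than major) the quality is minor.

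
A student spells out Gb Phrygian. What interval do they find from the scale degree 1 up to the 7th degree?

minor seventh

Gb phrygian: Gb Abb Bbb Cb Db Ebb Fb.
The scale degree 1 is Gb and the scale degree 7 is Fb.
Gb up to Fb is 10 semitones, a half step narrower than a major seventh, so the interval is minor.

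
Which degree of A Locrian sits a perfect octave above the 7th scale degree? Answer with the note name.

G

The scale is A B♭ C D E♭ F G.
The 7th scale degree is G; a perfect octave above that is G — scale degree 7.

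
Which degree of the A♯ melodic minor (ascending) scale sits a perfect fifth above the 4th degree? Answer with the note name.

The scale is A♯ B♯ C♯ D♯ E♯ F𝄪 G𝄪.
The 4th degree is D♯; a perfect fifth above that is A♯ — scale degree 1.

A#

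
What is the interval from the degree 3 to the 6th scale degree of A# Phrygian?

A# phrygian: A# B C# D# E# F# G#.
Degree 3 = C#; scale degree 6 = F#.
Counting 4 letters and 5 half steps from C# gives a perfect fourth.

P4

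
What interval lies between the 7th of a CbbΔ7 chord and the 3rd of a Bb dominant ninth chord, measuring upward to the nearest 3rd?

CbbΔ7 has Bbb as its 7th, and Bb dominant ninth has D as its 3rd.
Bbb up to D is 5 semitones, a half step wider than a major third, so the interval is augmented.

augmented 3rd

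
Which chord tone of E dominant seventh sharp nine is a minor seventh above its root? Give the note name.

E7#9 (E dominant seventh sharp nine) is spelled E-G♯-B-D-F𝄪.
The root is E. A minor seventh above E is D.
D is the chord's 7th.

D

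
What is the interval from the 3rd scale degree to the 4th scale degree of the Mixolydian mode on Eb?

minor second

Eb mixolydian: Eb F G Ab Bb C Db.
The 3rd scale degree is G and the 4th degree is Ab.
G up to Ab is 1 semitone, a half step narrower than a major second, so the interval is minor.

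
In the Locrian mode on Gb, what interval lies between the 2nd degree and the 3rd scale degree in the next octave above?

The scale runs Gb Abb Bbb Cb Dbb Ebb Fb.
2nd degree = Abb; 3rd degree (up an octave) = Bbb.
Counting 9 letters and 14 half steps from Abb gives a major ninth.

major ninth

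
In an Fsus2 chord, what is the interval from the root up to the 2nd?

F sus2: F-G-C.
That puts F below G.
F up to G spans 2 letter names and 2 semitones — a major second.

major second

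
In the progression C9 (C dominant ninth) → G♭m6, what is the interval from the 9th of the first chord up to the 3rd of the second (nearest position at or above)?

diminished sixth

C9 (C dominant ninth) has D as its 9th, and G♭m6 has B𝄫 as its 3rd.
From D to B𝄫: 7 semitones over a sixth = diminished.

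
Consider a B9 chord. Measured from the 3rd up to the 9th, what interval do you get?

B9: B-D♯-F♯-A-C♯.
3rd = D♯; 9th = C♯.
From D♯ to C♯: 10 semitones over a seventh = minor.

minor seventh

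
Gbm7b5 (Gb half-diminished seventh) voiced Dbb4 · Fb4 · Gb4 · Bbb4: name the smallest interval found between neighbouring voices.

Adjacent intervals: Dbb4→Fb4 = major third; Fb4→Gb4 = major second; Gb4→Bbb4 = minor third.
The smallest is Fb4 to Gb4, a major second (2 semitones).

major second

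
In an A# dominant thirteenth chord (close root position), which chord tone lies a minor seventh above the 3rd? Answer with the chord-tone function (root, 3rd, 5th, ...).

Spelling the chord: A#-C##-E#-G#-B#-F##.
The 3rd is C##. A minor seventh above C## is B#.
B# is the chord's 9th.

9th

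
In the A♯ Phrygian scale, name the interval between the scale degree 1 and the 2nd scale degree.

minor second

A♯ phrygian: A♯ B C♯ D♯ E♯ F♯ G♯.
That puts A♯ below B.
From A♯ to B: 1 semitone over a second = minor.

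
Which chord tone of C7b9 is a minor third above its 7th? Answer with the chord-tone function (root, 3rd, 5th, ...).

9th

The chord tones of C dominant seventh flat nine are C, E, G, B♭, D♭.
The 7th is B♭. A minor third above B♭ is D♭.
D♭ is the chord's 9th.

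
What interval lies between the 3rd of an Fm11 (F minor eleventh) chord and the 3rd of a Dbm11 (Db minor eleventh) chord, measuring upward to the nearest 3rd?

Fm11 (F minor eleventh) has Ab as its 3rd, and Dbm11 (Db minor eleventh) has Fb as its 3rd.
6 letter names make it a sixth; at 8 semitones (a half step narrower than major) the quality is minor.

m6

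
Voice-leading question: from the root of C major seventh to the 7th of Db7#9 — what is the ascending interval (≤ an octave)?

diminished 8th

C major seventh has C as its root, and Db7#9 has Cb as its 7th.
8 letter names make it an octave; at 11 semitones (a half step narrower than perfect) the quality is diminished.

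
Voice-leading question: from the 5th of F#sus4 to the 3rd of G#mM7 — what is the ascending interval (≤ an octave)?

The 5th of F#sus4 is C#; the 3rd of G#mM7 is B.
C# up to B is 10 semitones, a half step narrower than a major seventh, so the interval is minor.

minor seventh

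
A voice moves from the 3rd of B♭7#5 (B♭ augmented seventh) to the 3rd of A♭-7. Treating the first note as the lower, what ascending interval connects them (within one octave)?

diminished seventh

The 3rd of B♭7#5 (B♭ augmented seventh) is D; the 3rd of A♭-7 is C♭.
From D to C♭: 9 semitones over a seventh = diminished.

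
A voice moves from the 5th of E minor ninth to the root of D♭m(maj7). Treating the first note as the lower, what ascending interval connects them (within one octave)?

d3

E minor ninth has B as its 5th, and D♭m(maj7) has D♭ as its root.
3 letter names make it a third; at 2 semitones (a whole step narrower than major) the quality is diminished.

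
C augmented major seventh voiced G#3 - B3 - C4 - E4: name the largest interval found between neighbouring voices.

major third

Adjacent intervals: G#3→B3 = minor third; B3→C4 = minor second; C4→E4 = major third.
The largest is C4 to E4, a major third (4 semitones).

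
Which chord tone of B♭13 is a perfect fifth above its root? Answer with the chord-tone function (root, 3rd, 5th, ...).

5th

The chord tones of B♭13 (B♭ dominant thirteenth) are B♭ D F A♭ C G.
The root is B♭. A perfect fifth above B♭ is F.
F is the chord's 5th.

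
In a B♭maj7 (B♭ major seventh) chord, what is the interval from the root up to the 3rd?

Spelling the chord: B♭, D, F, A.
Root = B♭; 3rd = D.
B♭ up to D spans 3 letter names and 4 semitones — a major third.

major third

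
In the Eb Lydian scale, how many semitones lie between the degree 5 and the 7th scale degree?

The scale is Eb F G A Bb C D.
Bb up to D is a major third — 4 semitones.

4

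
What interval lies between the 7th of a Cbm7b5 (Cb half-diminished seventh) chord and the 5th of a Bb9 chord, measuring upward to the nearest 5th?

The 7th of Cbm7b5 (Cb half-diminished seventh) is Bbb; the 5th of Bb9 is F.
Bbb up to F is 8 semitones, a half step wider than a perfect fifth, so the interval is augmented.

augmented 5th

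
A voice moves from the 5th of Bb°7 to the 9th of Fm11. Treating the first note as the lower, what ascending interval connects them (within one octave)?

The 5th of Bb°7 is Fb; the 9th of Fm11 is G.
From Fb to G: 3 semitones over a second = augmented.

augmented second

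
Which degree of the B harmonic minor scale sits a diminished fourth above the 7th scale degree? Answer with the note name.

The scale is B C♯ D E F♯ G A♯.
The 7th scale degree is A♯; a diminished fourth above that is D — scale degree 3.

D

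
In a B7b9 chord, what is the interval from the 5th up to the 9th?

The chord tones of B dominant seventh flat nine are B–D#–F#–A–C.
5th = F#; 9th = C.
From F# to C: 6 semitones over a fifth = diminished.

diminished fifth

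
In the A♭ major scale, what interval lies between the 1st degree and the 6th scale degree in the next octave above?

The scale runs A♭ B♭ C D♭ E♭ F G.
So we need the interval from A♭ up to F.
A♭ up to F spans 13 letter names and 21 semitones — a major thirteenth.

major thirteenth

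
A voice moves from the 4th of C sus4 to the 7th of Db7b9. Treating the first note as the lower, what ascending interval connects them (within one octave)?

diminished 5th

C sus4 has F as its 4th, and Db7b9 has Cb as its 7th.
F up to Cb is 6 semitones, a half step narrower than a perfect fifth, so the interval is diminished.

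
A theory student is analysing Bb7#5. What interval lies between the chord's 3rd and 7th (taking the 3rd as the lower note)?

diminished fifth

Spelling the chord: Bb-D-F#-Ab.
The 3rd is D and the 7th is Ab.
From D to Ab: 6 semitones over a fifth = diminished.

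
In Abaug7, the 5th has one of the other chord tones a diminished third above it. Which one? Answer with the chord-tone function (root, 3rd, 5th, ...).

7th

Ab7#5 (Ab augmented seventh): Ab-C-E-Gb.
The 5th is E. A diminished third above E is Gb.
Gb is the chord's 7th.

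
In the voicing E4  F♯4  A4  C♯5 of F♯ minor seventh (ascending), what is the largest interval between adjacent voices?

Adjacent intervals: E4→F♯4 = major second; F♯4→A4 = minor third; A4→C♯5 = major third.
The largest is A4 to C♯5, a major third (4 semitones).

M3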